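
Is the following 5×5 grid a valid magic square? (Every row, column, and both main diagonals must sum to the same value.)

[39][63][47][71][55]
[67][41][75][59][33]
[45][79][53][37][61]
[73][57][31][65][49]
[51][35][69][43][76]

No — main diagonal sums to 274 but row 3 sums to 275.

Row 1: 39 + 63 + 47 + 71 + 55 = 275.
Row 2: 67 + 41 + 75 + 59 + 33 = 275.
Row 3: 45 + 79 + 53 + 37 + 61 = 275.
Row 4: 73 + 57 + 31 + 65 + 49 = 275.
Row 5: 51 + 35 + 69 + 43 + 76 = 274.
Column 1: 39 + 67 + 45 + 73 + 51 = 275.
Column 2: 63 + 41 + 79 + 57 + 35 = 275.
Column 3: 47 + 75 + 53 + 31 + 69 = 275.
Column 4: 71 + 59 + 37 + 65 + 43 = 275.
Column 5: 55 + 33 + 61 + 49 + 76 = 274.
Main diagonal: 39 + 41 + 53 + 65 + 76 = 274.
Anti-diagonal: 55 + 59 + 53 + 57 + 51 = 275.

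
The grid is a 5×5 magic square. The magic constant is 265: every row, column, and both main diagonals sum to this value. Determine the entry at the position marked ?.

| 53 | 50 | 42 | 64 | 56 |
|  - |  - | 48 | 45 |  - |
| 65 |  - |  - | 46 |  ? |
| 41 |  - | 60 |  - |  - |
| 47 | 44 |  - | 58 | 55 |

The remaining cell in row 5 is (5,3) = 265 − 204 = 61.
The remaining cell in column 1 is (2,1) = 265 − 206 = 59.
Column 3: 42 + 48 + 60 + 61 + ? = 265, so (3,3) = 54.
The remaining cell in column 4 is (4,4) = 265 − 213 = 52.
From main diagonal, 265 − (53 + 54 + 52 + 55) gives (2,2) = 51.
Using anti-diagonal: 56 + 45 + 54 + 47 + ? → (4,2) = 265 − 202 = 63.
Row 2 must total 265; the given cells sum to 203, so (2,5) = 62.
Using row 4: 41 + 63 + 60 + 52 + ? → (4,5) = 265 − 216 = 49.
The remaining cell in column 2 is (3,2) = 265 − 208 = 57.
Using column 5: 56 + 62 + 49 + 55 + ? → (3,5) = 265 − 222 = 43.

43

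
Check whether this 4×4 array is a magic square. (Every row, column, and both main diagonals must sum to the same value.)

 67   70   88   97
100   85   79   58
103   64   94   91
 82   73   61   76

Row 1: 67 + 70 + 88 + 97 = 322.
Row 2: 100 + 85 + 79 + 58 = 322.
Row 3: 103 + 64 + 94 + 91 = 352.
Row 4: 82 + 73 + 61 + 76 = 292.
Column 1: 67 + 100 + 103 + 82 = 352.
Column 2: 70 + 85 + 64 + 73 = 292.
Column 3: 88 + 79 + 94 + 61 = 322.
Column 4: 97 + 58 + 91 + 76 = 322.
Main diagonal: 67 + 85 + 94 + 76 = 322.
Anti-diagonal: 97 + 79 + 64 + 82 = 322.

No — row 4 sums to 292 but column 3 sums to 322.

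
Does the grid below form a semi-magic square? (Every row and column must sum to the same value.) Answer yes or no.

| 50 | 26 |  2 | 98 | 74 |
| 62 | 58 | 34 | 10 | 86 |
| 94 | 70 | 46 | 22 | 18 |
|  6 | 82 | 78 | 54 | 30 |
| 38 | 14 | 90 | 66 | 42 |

Yes

Row 1: 50 + 26 + 2 + 98 + 74 = 250.
Row 2: 62 + 58 + 34 + 10 + 86 = 250.
Row 3: 94 + 70 + 46 + 22 + 18 = 250.
Row 4: 6 + 82 + 78 + 54 + 30 = 250.
Row 5: 38 + 14 + 90 + 66 + 42 = 250.
Column 1: 50 + 62 + 94 + 6 + 38 = 250.
Column 2: 26 + 58 + 70 + 82 + 14 = 250.
Column 3: 2 + 34 + 46 + 78 + 90 = 250.
Column 4: 98 + 10 + 22 + 54 + 66 = 250.
Column 5: 74 + 86 + 18 + 30 + 42 = 250.
All lines sum to 250.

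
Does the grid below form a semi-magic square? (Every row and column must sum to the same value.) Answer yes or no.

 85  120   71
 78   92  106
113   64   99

Yes

Row 1: 85 + 120 + 71 = 276.
Row 2: 78 + 92 + 106 = 276.
Row 3: 113 + 64 + 99 = 276.
Column 1: 85 + 78 + 113 = 276.
Column 2: 120 + 92 + 64 = 276.
Column 3: 71 + 106 + 99 = 276.
All lines sum to 276.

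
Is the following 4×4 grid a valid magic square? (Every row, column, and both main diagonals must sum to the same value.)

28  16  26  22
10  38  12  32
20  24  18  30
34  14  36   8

Row 1: 28 + 16 + 26 + 22 = 92.
Row 2: 10 + 38 + 12 + 32 = 92.
Row 3: 20 + 24 + 18 + 30 = 92.
Row 4: 34 + 14 + 36 + 8 = 92.
Column 1: 28 + 10 + 20 + 34 = 92.
Column 2: 16 + 38 + 24 + 14 = 92.
Column 3: 26 + 12 + 18 + 36 = 92.
Column 4: 22 + 32 + 30 + 8 = 92.
Main diagonal: 28 + 38 + 18 + 8 = 92.
Anti-diagonal: 22 + 12 + 24 + 34 = 92.
All lines sum to 92.

Yes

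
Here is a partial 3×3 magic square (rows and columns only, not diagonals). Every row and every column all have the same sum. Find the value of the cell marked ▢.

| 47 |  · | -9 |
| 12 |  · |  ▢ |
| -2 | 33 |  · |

Column 1 is complete and sums to 57; that is the magic constant.
Row 1 needs 57; the known cells sum to 38, so (1,2) = 19.
From row 3, 57 − (-2 + 33) gives (3,3) = 26.
Column 2 needs 57; the known cells sum to 52, so (2,2) = 5.
The remaining cell in column 3 is (2,3) = 57 − 17 = 40.

40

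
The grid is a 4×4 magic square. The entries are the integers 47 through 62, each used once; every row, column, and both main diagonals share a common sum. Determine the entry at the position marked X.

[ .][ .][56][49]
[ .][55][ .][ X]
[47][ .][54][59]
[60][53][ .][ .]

The entries are 47 through 62, which sum to 872, so each line sums to 872/4 = 218.
Using row 3: 47 + 54 + 59 + ? → (3,2) = 218 − 160 = 58.
Column 2 needs 218; the known cells sum to 166, so (1,2) = 52.
Using anti-diagonal: 49 + 58 + 60 + ? → (2,3) = 218 − 167 = 51.
Row 1 needs 218; the known cells sum to 157, so (1,1) = 61.
From column 1, 218 − (61 + 47 + 60) gives (2,1) = 50.
Using column 3: 56 + 51 + 54 + ? → (4,3) = 218 − 161 = 57.
Main diagonal needs 218; the known cells sum to 170, so (4,4) = 48.
Row 2: 50 + 55 + 51 + ? = 218, so (2,4) = 62.

62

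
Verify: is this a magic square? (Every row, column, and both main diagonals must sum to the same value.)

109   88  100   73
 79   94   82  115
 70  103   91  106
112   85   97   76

Row 1: 109 + 88 + 100 + 73 = 370.
Row 2: 79 + 94 + 82 + 115 = 370.
Row 3: 70 + 103 + 91 + 106 = 370.
Row 4: 112 + 85 + 97 + 76 = 370.
Column 1: 109 + 79 + 70 + 112 = 370.
Column 2: 88 + 94 + 103 + 85 = 370.
Column 3: 100 + 82 + 91 + 97 = 370.
Column 4: 73 + 115 + 106 + 76 = 370.
Main diagonal: 109 + 94 + 91 + 76 = 370.
Anti-diagonal: 73 + 82 + 103 + 112 = 370.
All lines sum to 370.

Yes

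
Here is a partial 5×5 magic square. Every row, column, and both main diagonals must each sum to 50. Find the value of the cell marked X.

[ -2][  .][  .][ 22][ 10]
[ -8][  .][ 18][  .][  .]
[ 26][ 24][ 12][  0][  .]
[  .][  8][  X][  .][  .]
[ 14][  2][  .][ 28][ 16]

-4

From row 3, 50 − (26 + 24 + 12 + 0) gives (3,5) = -12.
From row 5, 50 − (14 + 2 + 28 + 16) gives (5,3) = -10.
Column 1 must total 50; the given cells sum to 30, so (4,1) = 20.
Anti-diagonal needs 50; the known cells sum to 44, so (2,4) = 6.
Column 4: 22 + 6 + 0 + 28 + ? = 50, so (4,4) = -6.
Main diagonal: -2 + 12 + (-6) + 16 + ? = 50, so (2,2) = 30.
Row 2: -8 + 30 + 18 + 6 + ? = 50, so (2,5) = 4.
From column 2, 50 − (30 + 24 + 8 + 2) gives (1,2) = -14.
From column 5, 50 − (10 + 4 + (-12) + 16) gives (4,5) = 32.
Using row 1: -2 + (-14) + 22 + 10 + ? → (1,3) = 50 − 16 = 34.
Row 4 must total 50; the given cells sum to 54, so (4,3) = -4.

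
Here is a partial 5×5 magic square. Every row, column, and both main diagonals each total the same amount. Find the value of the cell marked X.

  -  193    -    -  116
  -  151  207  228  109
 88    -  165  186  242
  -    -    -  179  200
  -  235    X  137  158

Column 5 is complete and sums to 825; that is the magic constant.
The remaining cell in row 2 is (2,1) = 825 − 695 = 130.
Using row 3: 88 + 165 + 186 + 242 + ? → (3,2) = 825 − 681 = 144.
The remaining cell in column 2 is (4,2) = 825 − 723 = 102.
The remaining cell in column 4 is (1,4) = 825 − 730 = 95.
From main diagonal, 825 − (151 + 165 + 179 + 158) gives (1,1) = 172.
The remaining cell in anti-diagonal is (5,1) = 825 − 611 = 214.
Row 1 must total 825; the given cells sum to 576, so (1,3) = 249.
Row 5 needs 825; the known cells sum to 744, so (5,3) = 81.

81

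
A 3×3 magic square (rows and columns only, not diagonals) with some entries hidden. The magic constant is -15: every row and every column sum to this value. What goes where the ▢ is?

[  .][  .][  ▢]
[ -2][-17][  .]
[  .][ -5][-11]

-8

Row 2 must total -15; the given cells sum to -19, so (2,3) = 4.
Row 3: -5 + (-11) + ? = -15, so (3,1) = 1.
Using column 1: -2 + 1 + ? → (1,1) = -15 − (-1) = -14.
Using column 2: -17 + (-5) + ? → (1,2) = -15 − (-22) = 7.
From column 3, -15 − (4 + (-11)) gives (1,3) = -8.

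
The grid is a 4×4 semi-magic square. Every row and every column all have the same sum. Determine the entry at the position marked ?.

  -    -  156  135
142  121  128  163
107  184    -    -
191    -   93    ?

170

Row 2 is complete and sums to 554; that is the magic constant.
Column 1 must total 554; the given cells sum to 440, so (1,1) = 114.
Column 3 must total 554; the given cells sum to 377, so (3,3) = 177.
The remaining cell in row 1 is (1,2) = 554 − 405 = 149.
Row 3: 107 + 184 + 177 + ? = 554, so (3,4) = 86.
Column 2 needs 554; the known cells sum to 454, so (4,2) = 100.
From column 4, 554 − (135 + 163 + 86) gives (4,4) = 170.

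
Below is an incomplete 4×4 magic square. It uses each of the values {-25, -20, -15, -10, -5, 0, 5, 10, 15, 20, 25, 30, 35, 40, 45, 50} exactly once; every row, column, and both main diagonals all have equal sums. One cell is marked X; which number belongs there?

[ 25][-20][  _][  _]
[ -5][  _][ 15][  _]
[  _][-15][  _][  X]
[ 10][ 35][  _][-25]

45

The 16 entries sum to 200, so each line sums to 200/4 = 50.
Row 4 needs 50; the known cells sum to 20, so (4,3) = 30.
Column 1 needs 50; the known cells sum to 30, so (3,1) = 20.
Column 2 needs 50; the known cells sum to 0, so (2,2) = 50.
Main diagonal: 25 + 50 + (-25) + ? = 50, so (3,3) = 0.
Anti-diagonal must total 50; the given cells sum to 10, so (1,4) = 40.
Row 1 needs 50; the known cells sum to 45, so (1,3) = 5.
Using row 2: -5 + 50 + 15 + ? → (2,4) = 50 − 60 = -10.
The remaining cell in row 3 is (3,4) = 50 − 5 = 45.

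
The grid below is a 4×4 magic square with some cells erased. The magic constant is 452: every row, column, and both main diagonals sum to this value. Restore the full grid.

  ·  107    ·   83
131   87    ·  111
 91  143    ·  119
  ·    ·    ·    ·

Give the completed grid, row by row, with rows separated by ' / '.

127 107 135 83 / 131 87 123 111 / 91 143 99 119 / 103 115 95 139

Row 2 must total 452; the given cells sum to 329, so (2,3) = 123.
Row 3: 91 + 143 + 119 + ? = 452, so (3,3) = 99.
Column 2: 107 + 87 + 143 + ? = 452, so (4,2) = 115.
From column 4, 452 − (83 + 111 + 119) gives (4,4) = 139.
Main diagonal needs 452; the known cells sum to 325, so (1,1) = 127.
Anti-diagonal: 83 + 123 + 143 + ? = 452, so (4,1) = 103.
Row 1 must total 452; the given cells sum to 317, so (1,3) = 135.
The remaining cell in row 4 is (4,3) = 452 − 357 = 95.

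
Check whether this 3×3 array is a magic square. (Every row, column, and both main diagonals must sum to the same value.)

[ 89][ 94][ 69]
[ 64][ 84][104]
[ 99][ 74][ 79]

Row 1: 89 + 94 + 69 = 252.
Row 2: 64 + 84 + 104 = 252.
Row 3: 99 + 74 + 79 = 252.
Column 1: 89 + 64 + 99 = 252.
Column 2: 94 + 84 + 74 = 252.
Column 3: 69 + 104 + 79 = 252.
Main diagonal: 89 + 84 + 79 = 252.
Anti-diagonal: 69 + 84 + 99 = 252.
All lines sum to 252.

Yes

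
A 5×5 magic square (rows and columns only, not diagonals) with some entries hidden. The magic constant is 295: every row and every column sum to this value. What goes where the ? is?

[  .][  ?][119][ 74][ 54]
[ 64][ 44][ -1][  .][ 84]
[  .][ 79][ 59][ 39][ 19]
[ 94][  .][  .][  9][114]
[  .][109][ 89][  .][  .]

14

Row 2: 64 + 44 + (-1) + 84 + ? = 295, so (2,4) = 104.
Using row 3: 79 + 59 + 39 + 19 + ? → (3,1) = 295 − 196 = 99.
Column 3 must total 295; the given cells sum to 266, so (4,3) = 29.
From column 4, 295 − (74 + 104 + 39 + 9) gives (5,4) = 69.
Column 5 must total 295; the given cells sum to 271, so (5,5) = 24.
Row 4 must total 295; the given cells sum to 246, so (4,2) = 49.
The remaining cell in row 5 is (5,1) = 295 − 291 = 4.
From column 1, 295 − (64 + 99 + 94 + 4) gives (1,1) = 34.
Column 2 needs 295; the known cells sum to 281, so (1,2) = 14.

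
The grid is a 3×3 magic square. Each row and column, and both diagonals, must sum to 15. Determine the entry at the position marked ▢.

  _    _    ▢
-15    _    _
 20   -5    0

Using column 1: -15 + 20 + ? → (1,1) = 15 − 5 = 10.
Main diagonal needs 15; the known cells sum to 10, so (2,2) = 5.
The remaining cell in anti-diagonal is (1,3) = 15 − 25 = -10.

-10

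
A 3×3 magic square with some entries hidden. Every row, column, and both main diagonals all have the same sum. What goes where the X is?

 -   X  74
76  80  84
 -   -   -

Row 2 is complete and sums to 240; that is the magic constant.
The remaining cell in column 3 is (3,3) = 240 − 158 = 82.
Main diagonal must total 240; the given cells sum to 162, so (1,1) = 78.
Using anti-diagonal: 74 + 80 + ? → (3,1) = 240 − 154 = 86.
Row 1: 78 + 74 + ? = 240, so (1,2) = 88.

88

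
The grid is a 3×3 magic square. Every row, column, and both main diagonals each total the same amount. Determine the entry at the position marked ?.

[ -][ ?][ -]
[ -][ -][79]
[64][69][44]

Row 3 is complete and sums to 177; that is the magic constant.
The remaining cell in column 3 is (1,3) = 177 − 123 = 54.
Anti-diagonal needs 177; the known cells sum to 118, so (2,2) = 59.
The remaining cell in row 2 is (2,1) = 177 − 138 = 39.
Column 1 must total 177; the given cells sum to 103, so (1,1) = 74.
Column 2: 59 + 69 + ? = 177, so (1,2) = 49.

49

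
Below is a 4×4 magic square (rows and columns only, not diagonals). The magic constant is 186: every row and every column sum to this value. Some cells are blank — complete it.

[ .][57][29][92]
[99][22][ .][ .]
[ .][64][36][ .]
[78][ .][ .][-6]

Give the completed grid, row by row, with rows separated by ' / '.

8 57 29 92 / 99 22 50 15 / 1 64 36 85 / 78 43 71 -6

Using row 1: 57 + 29 + 92 + ? → (1,1) = 186 − 178 = 8.
Column 1: 8 + 99 + 78 + ? = 186, so (3,1) = 1.
From column 2, 186 − (57 + 22 + 64) gives (4,2) = 43.
Row 3 needs 186; the known cells sum to 101, so (3,4) = 85.
Row 4 needs 186; the known cells sum to 115, so (4,3) = 71.
Column 3: 29 + 36 + 71 + ? = 186, so (2,3) = 50.
Using column 4: 92 + 85 + (-6) + ? → (2,4) = 186 − 171 = 15.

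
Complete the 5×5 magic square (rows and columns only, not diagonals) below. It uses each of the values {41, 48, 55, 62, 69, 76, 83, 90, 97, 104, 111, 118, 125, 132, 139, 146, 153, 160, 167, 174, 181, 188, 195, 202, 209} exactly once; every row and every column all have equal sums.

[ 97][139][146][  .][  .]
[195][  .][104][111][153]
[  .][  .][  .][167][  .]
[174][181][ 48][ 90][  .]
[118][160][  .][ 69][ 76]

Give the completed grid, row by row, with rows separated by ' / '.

The 25 entries sum to 3125, so each line sums to 3125/5 = 625.
Row 2 needs 625; the known cells sum to 563, so (2,2) = 62.
Row 4: 174 + 181 + 48 + 90 + ? = 625, so (4,5) = 132.
The remaining cell in row 5 is (5,3) = 625 − 423 = 202.
The remaining cell in column 1 is (3,1) = 625 − 584 = 41.
From column 2, 625 − (139 + 62 + 181 + 160) gives (3,2) = 83.
From column 3, 625 − (146 + 104 + 48 + 202) gives (3,3) = 125.
Column 4 must total 625; the given cells sum to 437, so (1,4) = 188.
Row 1 must total 625; the given cells sum to 570, so (1,5) = 55.
Row 3 needs 625; the known cells sum to 416, so (3,5) = 209.

97 139 146 188 55 / 195 62 104 111 153 / 41 83 125 167 209 / 174 181 48 90 132 / 118 160 202 69 76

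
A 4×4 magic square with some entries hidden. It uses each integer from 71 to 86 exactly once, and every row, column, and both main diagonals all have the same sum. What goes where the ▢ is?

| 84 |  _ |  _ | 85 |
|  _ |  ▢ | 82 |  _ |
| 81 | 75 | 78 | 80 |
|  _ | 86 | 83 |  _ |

The entries are 71 through 86, which sum to 1256, so each line sums to 1256/4 = 314.
Column 3 must total 314; the given cells sum to 243, so (1,3) = 71.
Anti-diagonal: 85 + 82 + 75 + ? = 314, so (4,1) = 72.
Row 1: 84 + 71 + 85 + ? = 314, so (1,2) = 74.
Row 4: 72 + 86 + 83 + ? = 314, so (4,4) = 73.
Column 1 needs 314; the known cells sum to 237, so (2,1) = 77.
The remaining cell in column 2 is (2,2) = 314 − 235 = 79.

79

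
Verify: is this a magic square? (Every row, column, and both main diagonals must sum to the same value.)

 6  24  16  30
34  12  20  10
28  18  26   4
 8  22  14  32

Yes

Row 1: 6 + 24 + 16 + 30 = 76.
Row 2: 34 + 12 + 20 + 10 = 76.
Row 3: 28 + 18 + 26 + 4 = 76.
Row 4: 8 + 22 + 14 + 32 = 76.
Column 1: 6 + 34 + 28 + 8 = 76.
Column 2: 24 + 12 + 18 + 22 = 76.
Column 3: 16 + 20 + 26 + 14 = 76.
Column 4: 30 + 10 + 4 + 32 = 76.
Main diagonal: 6 + 12 + 26 + 32 = 76.
Anti-diagonal: 30 + 20 + 18 + 8 = 76.
All lines sum to 76.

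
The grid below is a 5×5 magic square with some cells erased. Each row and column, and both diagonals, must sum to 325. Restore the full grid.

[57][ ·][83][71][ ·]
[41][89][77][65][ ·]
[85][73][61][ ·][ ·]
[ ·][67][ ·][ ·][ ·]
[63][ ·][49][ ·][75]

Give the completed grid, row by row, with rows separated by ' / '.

57 45 83 71 69 / 41 89 77 65 53 / 85 73 61 59 47 / 79 67 55 43 81 / 63 51 49 87 75

Row 2 must total 325; the given cells sum to 272, so (2,5) = 53.
Column 1 needs 325; the known cells sum to 246, so (4,1) = 79.
The remaining cell in column 3 is (4,3) = 325 − 270 = 55.
Main diagonal needs 325; the known cells sum to 282, so (4,4) = 43.
From anti-diagonal, 325 − (65 + 61 + 67 + 63) gives (1,5) = 69.
The remaining cell in row 1 is (1,2) = 325 − 280 = 45.
Row 4 must total 325; the given cells sum to 244, so (4,5) = 81.
Column 2: 45 + 89 + 73 + 67 + ? = 325, so (5,2) = 51.
Column 5 needs 325; the known cells sum to 278, so (3,5) = 47.
The remaining cell in row 3 is (3,4) = 325 − 266 = 59.
Row 5 must total 325; the given cells sum to 238, so (5,4) = 87.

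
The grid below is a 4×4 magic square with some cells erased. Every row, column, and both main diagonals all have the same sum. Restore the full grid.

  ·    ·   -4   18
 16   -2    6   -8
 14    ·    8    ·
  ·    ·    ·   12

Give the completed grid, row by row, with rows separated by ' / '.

-6 4 -4 18 / 16 -2 6 -8 / 14 0 8 -10 / -12 10 2 12

Row 2 is already complete: 16 + -2 + 6 + -8 = 12, so that is the magic constant.
Column 3 needs 12; the known cells sum to 10, so (4,3) = 2.
The remaining cell in column 4 is (3,4) = 12 − 22 = -10.
The remaining cell in main diagonal is (1,1) = 12 − 18 = -6.
Row 1 must total 12; the given cells sum to 8, so (1,2) = 4.
Row 3 needs 12; the known cells sum to 12, so (3,2) = 0.
Using column 1: -6 + 16 + 14 + ? → (4,1) = 12 − 24 = -12.
Column 2: 4 + (-2) + 0 + ? = 12, so (4,2) = 10.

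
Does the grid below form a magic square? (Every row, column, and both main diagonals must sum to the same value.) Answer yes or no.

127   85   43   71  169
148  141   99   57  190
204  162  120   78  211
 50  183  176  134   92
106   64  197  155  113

No — column 5 sums to 775 but row 5 sums to 635.

Row 1: 127 + 85 + 43 + 71 + 169 = 495.
Row 2: 148 + 141 + 99 + 57 + 190 = 635.
Row 3: 204 + 162 + 120 + 78 + 211 = 775.
Row 4: 50 + 183 + 176 + 134 + 92 = 635.
Row 5: 106 + 64 + 197 + 155 + 113 = 635.
Column 1: 127 + 148 + 204 + 50 + 106 = 635.
Column 2: 85 + 141 + 162 + 183 + 64 = 635.
Column 3: 43 + 99 + 120 + 176 + 197 = 635.
Column 4: 71 + 57 + 78 + 134 + 155 = 495.
Column 5: 169 + 190 + 211 + 92 + 113 = 775.
Main diagonal: 127 + 141 + 120 + 134 + 113 = 635.
Anti-diagonal: 169 + 57 + 120 + 183 + 106 = 635.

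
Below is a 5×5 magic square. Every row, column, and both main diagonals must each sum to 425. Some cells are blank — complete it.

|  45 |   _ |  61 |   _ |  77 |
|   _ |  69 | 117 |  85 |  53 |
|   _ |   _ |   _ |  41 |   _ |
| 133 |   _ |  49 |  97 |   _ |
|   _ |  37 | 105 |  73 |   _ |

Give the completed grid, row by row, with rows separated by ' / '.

45 113 61 129 77 / 101 69 117 85 53 / 57 125 93 41 109 / 133 81 49 97 65 / 89 37 105 73 121

Row 2 needs 425; the known cells sum to 324, so (2,1) = 101.
Column 3 needs 425; the known cells sum to 332, so (3,3) = 93.
Column 4 must total 425; the given cells sum to 296, so (1,4) = 129.
Using main diagonal: 45 + 69 + 93 + 97 + ? → (5,5) = 425 − 304 = 121.
Row 1: 45 + 61 + 129 + 77 + ? = 425, so (1,2) = 113.
Row 5 needs 425; the known cells sum to 336, so (5,1) = 89.
Column 1 needs 425; the known cells sum to 368, so (3,1) = 57.
Anti-diagonal must total 425; the given cells sum to 344, so (4,2) = 81.
Row 4: 133 + 81 + 49 + 97 + ? = 425, so (4,5) = 65.
Using column 2: 113 + 69 + 81 + 37 + ? → (3,2) = 425 − 300 = 125.
From column 5, 425 − (77 + 53 + 65 + 121) gives (3,5) = 109.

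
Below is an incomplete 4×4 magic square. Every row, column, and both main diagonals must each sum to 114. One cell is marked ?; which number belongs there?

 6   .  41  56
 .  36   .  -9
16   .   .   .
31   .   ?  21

-4

Row 1 must total 114; the given cells sum to 103, so (1,2) = 11.
Column 1: 6 + 16 + 31 + ? = 114, so (2,1) = 61.
Column 4: 56 + (-9) + 21 + ? = 114, so (3,4) = 46.
Main diagonal needs 114; the known cells sum to 63, so (3,3) = 51.
The remaining cell in row 2 is (2,3) = 114 − 88 = 26.
Row 3 must total 114; the given cells sum to 113, so (3,2) = 1.
Column 2: 11 + 36 + 1 + ? = 114, so (4,2) = 66.
Column 3 needs 114; the known cells sum to 118, so (4,3) = -4.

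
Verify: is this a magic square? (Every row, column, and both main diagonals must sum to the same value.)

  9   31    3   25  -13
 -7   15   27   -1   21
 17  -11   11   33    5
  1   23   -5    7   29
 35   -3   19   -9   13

Row 1: 9 + 31 + 3 + 25 + (-13) = 55.
Row 2: -7 + 15 + 27 + (-1) + 21 = 55.
Row 3: 17 + (-11) + 11 + 33 + 5 = 55.
Row 4: 1 + 23 + (-5) + 7 + 29 = 55.
Row 5: 35 + (-3) + 19 + (-9) + 13 = 55.
Column 1: 9 + (-7) + 17 + 1 + 35 = 55.
Column 2: 31 + 15 + (-11) + 23 + (-3) = 55.
Column 3: 3 + 27 + 11 + (-5) + 19 = 55.
Column 4: 25 + (-1) + 33 + 7 + (-9) = 55.
Column 5: -13 + 21 + 5 + 29 + 13 = 55.
Main diagonal: 9 + 15 + 11 + 7 + 13 = 55.
Anti-diagonal: -13 + (-1) + 11 + 23 + 35 = 55.
All lines sum to 55.

Yes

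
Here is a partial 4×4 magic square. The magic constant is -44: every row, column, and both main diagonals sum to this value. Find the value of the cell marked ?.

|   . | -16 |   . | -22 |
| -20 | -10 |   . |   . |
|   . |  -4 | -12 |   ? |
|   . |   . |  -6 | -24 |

The remaining cell in column 2 is (4,2) = -44 − (-30) = -14.
Main diagonal: -10 + (-12) + (-24) + ? = -44, so (1,1) = 2.
From row 1, -44 − (2 + (-16) + (-22)) gives (1,3) = -8.
Using row 4: -14 + (-6) + (-24) + ? → (4,1) = -44 − (-44) = 0.
Column 1 needs -44; the known cells sum to -18, so (3,1) = -26.
The remaining cell in column 3 is (2,3) = -44 − (-26) = -18.
Row 2 must total -44; the given cells sum to -48, so (2,4) = 4.
Using row 3: -26 + (-4) + (-12) + ? → (3,4) = -44 − (-42) = -2.

-2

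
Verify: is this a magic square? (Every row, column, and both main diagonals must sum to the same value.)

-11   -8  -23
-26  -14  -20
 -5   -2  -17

No — column 2 sums to -24 but column 1 sums to -42.

Row 1: -11 + (-8) + (-23) = -42.
Row 2: -26 + (-14) + (-20) = -60.
Row 3: -5 + (-2) + (-17) = -24.
Column 1: -11 + (-26) + (-5) = -42.
Column 2: -8 + (-14) + (-2) = -24.
Column 3: -23 + (-20) + (-17) = -60.
Main diagonal: -11 + (-14) + (-17) = -42.
Anti-diagonal: -23 + (-14) + (-5) = -42.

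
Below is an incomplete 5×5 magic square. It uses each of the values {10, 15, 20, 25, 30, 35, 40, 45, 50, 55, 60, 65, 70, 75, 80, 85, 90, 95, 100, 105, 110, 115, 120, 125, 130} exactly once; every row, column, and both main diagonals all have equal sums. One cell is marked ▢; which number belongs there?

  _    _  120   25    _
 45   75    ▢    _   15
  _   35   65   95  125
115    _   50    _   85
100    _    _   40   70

The 25 entries sum to 1750, so each line sums to 1750/5 = 350.
Row 3 needs 350; the known cells sum to 320, so (3,1) = 30.
From column 1, 350 − (45 + 30 + 115 + 100) gives (1,1) = 60.
From column 5, 350 − (15 + 125 + 85 + 70) gives (1,5) = 55.
Main diagonal needs 350; the known cells sum to 270, so (4,4) = 80.
From row 1, 350 − (60 + 120 + 25 + 55) gives (1,2) = 90.
Row 4 needs 350; the known cells sum to 330, so (4,2) = 20.
The remaining cell in column 2 is (5,2) = 350 − 220 = 130.
Column 4: 25 + 95 + 80 + 40 + ? = 350, so (2,4) = 110.
Row 2: 45 + 75 + 110 + 15 + ? = 350, so (2,3) = 105.

105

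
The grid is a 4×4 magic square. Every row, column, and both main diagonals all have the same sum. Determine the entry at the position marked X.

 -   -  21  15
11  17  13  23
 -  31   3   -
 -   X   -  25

Row 2 is complete and sums to 64; that is the magic constant.
Using column 3: 21 + 13 + 3 + ? → (4,3) = 64 − 37 = 27.
Using column 4: 15 + 23 + 25 + ? → (3,4) = 64 − 63 = 1.
From main diagonal, 64 − (17 + 3 + 25) gives (1,1) = 19.
The remaining cell in anti-diagonal is (4,1) = 64 − 59 = 5.
From row 1, 64 − (19 + 21 + 15) gives (1,2) = 9.
Row 3: 31 + 3 + 1 + ? = 64, so (3,1) = 29.
From row 4, 64 − (5 + 27 + 25) gives (4,2) = 7.

7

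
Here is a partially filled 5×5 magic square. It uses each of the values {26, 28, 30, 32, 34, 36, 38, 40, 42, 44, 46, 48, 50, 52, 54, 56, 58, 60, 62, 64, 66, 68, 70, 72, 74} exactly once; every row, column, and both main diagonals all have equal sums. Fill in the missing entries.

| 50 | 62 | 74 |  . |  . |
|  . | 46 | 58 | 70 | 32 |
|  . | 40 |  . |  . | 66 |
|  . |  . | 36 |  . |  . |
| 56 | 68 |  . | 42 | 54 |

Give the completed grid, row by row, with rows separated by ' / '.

50 62 74 26 38 / 44 46 58 70 32 / 28 40 52 64 66 / 72 34 36 48 60 / 56 68 30 42 54

The 25 entries sum to 1250, so each line sums to 1250/5 = 250.
Using row 2: 46 + 58 + 70 + 32 + ? → (2,1) = 250 − 206 = 44.
From row 5, 250 − (56 + 68 + 42 + 54) gives (5,3) = 30.
Using column 2: 62 + 46 + 40 + 68 + ? → (4,2) = 250 − 216 = 34.
Using column 3: 74 + 58 + 36 + 30 + ? → (3,3) = 250 − 198 = 52.
From main diagonal, 250 − (50 + 46 + 52 + 54) gives (4,4) = 48.
Anti-diagonal: 70 + 52 + 34 + 56 + ? = 250, so (1,5) = 38.
The remaining cell in row 1 is (1,4) = 250 − 224 = 26.
Using column 4: 26 + 70 + 48 + 42 + ? → (3,4) = 250 − 186 = 64.
Column 5 needs 250; the known cells sum to 190, so (4,5) = 60.
Row 3: 40 + 52 + 64 + 66 + ? = 250, so (3,1) = 28.
Row 4: 34 + 36 + 48 + 60 + ? = 250, so (4,1) = 72.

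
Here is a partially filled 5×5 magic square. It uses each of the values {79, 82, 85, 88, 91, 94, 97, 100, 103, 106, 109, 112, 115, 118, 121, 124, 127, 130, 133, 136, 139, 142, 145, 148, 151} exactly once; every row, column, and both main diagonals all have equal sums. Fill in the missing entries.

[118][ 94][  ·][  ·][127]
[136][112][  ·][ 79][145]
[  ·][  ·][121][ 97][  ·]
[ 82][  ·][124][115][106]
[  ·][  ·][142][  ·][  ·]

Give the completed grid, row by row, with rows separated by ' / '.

118 94 85 151 127 / 136 112 103 79 145 / 139 130 121 97 88 / 82 148 124 115 106 / 100 91 142 133 109

The 25 entries sum to 2875, so each line sums to 2875/5 = 575.
Row 2 needs 575; the known cells sum to 472, so (2,3) = 103.
Row 4: 82 + 124 + 115 + 106 + ? = 575, so (4,2) = 148.
Using column 3: 103 + 121 + 124 + 142 + ? → (1,3) = 575 − 490 = 85.
Main diagonal needs 575; the known cells sum to 466, so (5,5) = 109.
Using anti-diagonal: 127 + 79 + 121 + 148 + ? → (5,1) = 575 − 475 = 100.
From row 1, 575 − (118 + 94 + 85 + 127) gives (1,4) = 151.
The remaining cell in column 1 is (3,1) = 575 − 436 = 139.
The remaining cell in column 4 is (5,4) = 575 − 442 = 133.
The remaining cell in column 5 is (3,5) = 575 − 487 = 88.
Row 3 must total 575; the given cells sum to 445, so (3,2) = 130.
Row 5: 100 + 142 + 133 + 109 + ? = 575, so (5,2) = 91.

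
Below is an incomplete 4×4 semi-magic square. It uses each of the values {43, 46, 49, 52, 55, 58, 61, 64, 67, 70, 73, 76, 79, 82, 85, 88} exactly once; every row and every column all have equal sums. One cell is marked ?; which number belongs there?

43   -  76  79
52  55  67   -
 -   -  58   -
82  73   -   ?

46

The 16 entries sum to 1048, so each line sums to 1048/4 = 262.
From row 1, 262 − (43 + 76 + 79) gives (1,2) = 64.
From row 2, 262 − (52 + 55 + 67) gives (2,4) = 88.
From column 1, 262 − (43 + 52 + 82) gives (3,1) = 85.
Column 2 must total 262; the given cells sum to 192, so (3,2) = 70.
Using column 3: 76 + 67 + 58 + ? → (4,3) = 262 − 201 = 61.
Using row 3: 85 + 70 + 58 + ? → (3,4) = 262 − 213 = 49.
The remaining cell in row 4 is (4,4) = 262 − 216 = 46.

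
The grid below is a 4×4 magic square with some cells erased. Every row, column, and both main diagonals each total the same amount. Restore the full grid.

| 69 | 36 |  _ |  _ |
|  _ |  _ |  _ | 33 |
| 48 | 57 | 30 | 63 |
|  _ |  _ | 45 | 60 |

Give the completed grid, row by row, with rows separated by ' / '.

69 36 51 42 / 54 39 72 33 / 48 57 30 63 / 27 66 45 60

Row 3 is already complete: 48 + 57 + 30 + 63 = 198, so that is the magic constant.
Column 4: 33 + 63 + 60 + ? = 198, so (1,4) = 42.
The remaining cell in main diagonal is (2,2) = 198 − 159 = 39.
Row 1 needs 198; the known cells sum to 147, so (1,3) = 51.
Column 2: 36 + 39 + 57 + ? = 198, so (4,2) = 66.
Column 3: 51 + 30 + 45 + ? = 198, so (2,3) = 72.
The remaining cell in anti-diagonal is (4,1) = 198 − 171 = 27.
Row 2: 39 + 72 + 33 + ? = 198, so (2,1) = 54.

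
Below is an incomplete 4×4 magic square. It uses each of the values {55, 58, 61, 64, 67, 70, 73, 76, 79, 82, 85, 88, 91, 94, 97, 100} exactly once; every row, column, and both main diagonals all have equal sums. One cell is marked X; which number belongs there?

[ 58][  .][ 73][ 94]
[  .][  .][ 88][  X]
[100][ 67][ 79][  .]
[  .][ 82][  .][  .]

The 16 entries sum to 1240, so each line sums to 1240/4 = 310.
The remaining cell in row 1 is (1,2) = 310 − 225 = 85.
Row 3 must total 310; the given cells sum to 246, so (3,4) = 64.
From column 2, 310 − (85 + 67 + 82) gives (2,2) = 76.
Column 3 must total 310; the given cells sum to 240, so (4,3) = 70.
Main diagonal needs 310; the known cells sum to 213, so (4,4) = 97.
Anti-diagonal: 94 + 88 + 67 + ? = 310, so (4,1) = 61.
The remaining cell in column 1 is (2,1) = 310 − 219 = 91.
From column 4, 310 − (94 + 64 + 97) gives (2,4) = 55.

55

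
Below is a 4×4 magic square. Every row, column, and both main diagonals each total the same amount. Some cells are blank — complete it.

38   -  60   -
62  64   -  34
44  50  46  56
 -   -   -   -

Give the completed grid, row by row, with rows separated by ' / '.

Row 3 is already complete: 44 + 50 + 46 + 56 = 196, so that is the magic constant.
The remaining cell in row 2 is (2,3) = 196 − 160 = 36.
The remaining cell in column 1 is (4,1) = 196 − 144 = 52.
The remaining cell in column 3 is (4,3) = 196 − 142 = 54.
Main diagonal: 38 + 64 + 46 + ? = 196, so (4,4) = 48.
Anti-diagonal must total 196; the given cells sum to 138, so (1,4) = 58.
Row 1 needs 196; the known cells sum to 156, so (1,2) = 40.
Row 4 must total 196; the given cells sum to 154, so (4,2) = 42.

38 40 60 58 / 62 64 36 34 / 44 50 46 56 / 52 42 54 48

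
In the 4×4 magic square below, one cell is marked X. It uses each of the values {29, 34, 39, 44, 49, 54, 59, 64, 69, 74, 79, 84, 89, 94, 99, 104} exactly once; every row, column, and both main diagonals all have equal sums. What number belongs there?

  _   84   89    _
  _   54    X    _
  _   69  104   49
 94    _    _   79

The 16 entries sum to 1064, so each line sums to 1064/4 = 266.
Row 3 must total 266; the given cells sum to 222, so (3,1) = 44.
Column 2 must total 266; the given cells sum to 207, so (4,2) = 59.
The remaining cell in main diagonal is (1,1) = 266 − 237 = 29.
Row 1: 29 + 84 + 89 + ? = 266, so (1,4) = 64.
Row 4: 94 + 59 + 79 + ? = 266, so (4,3) = 34.
Column 1: 29 + 44 + 94 + ? = 266, so (2,1) = 99.
The remaining cell in column 3 is (2,3) = 266 − 227 = 39.

39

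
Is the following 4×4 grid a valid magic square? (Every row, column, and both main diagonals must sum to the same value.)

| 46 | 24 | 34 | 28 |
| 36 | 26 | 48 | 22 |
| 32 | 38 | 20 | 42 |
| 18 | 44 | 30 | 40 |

Row 1: 46 + 24 + 34 + 28 = 132.
Row 2: 36 + 26 + 48 + 22 = 132.
Row 3: 32 + 38 + 20 + 42 = 132.
Row 4: 18 + 44 + 30 + 40 = 132.
Column 1: 46 + 36 + 32 + 18 = 132.
Column 2: 24 + 26 + 38 + 44 = 132.
Column 3: 34 + 48 + 20 + 30 = 132.
Column 4: 28 + 22 + 42 + 40 = 132.
Main diagonal: 46 + 26 + 20 + 40 = 132.
Anti-diagonal: 28 + 48 + 38 + 18 = 132.
All lines sum to 132.

Yes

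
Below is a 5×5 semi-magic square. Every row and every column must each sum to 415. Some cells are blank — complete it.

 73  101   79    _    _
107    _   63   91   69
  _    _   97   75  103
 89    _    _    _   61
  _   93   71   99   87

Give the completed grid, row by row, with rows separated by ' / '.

Row 2 must total 415; the given cells sum to 330, so (2,2) = 85.
Using row 5: 93 + 71 + 99 + 87 + ? → (5,1) = 415 − 350 = 65.
Column 1 must total 415; the given cells sum to 334, so (3,1) = 81.
From column 3, 415 − (79 + 63 + 97 + 71) gives (4,3) = 105.
Column 5 needs 415; the known cells sum to 320, so (1,5) = 95.
Row 1: 73 + 101 + 79 + 95 + ? = 415, so (1,4) = 67.
Row 3: 81 + 97 + 75 + 103 + ? = 415, so (3,2) = 59.
The remaining cell in column 2 is (4,2) = 415 − 338 = 77.
Column 4: 67 + 91 + 75 + 99 + ? = 415, so (4,4) = 83.

73 101 79 67 95 / 107 85 63 91 69 / 81 59 97 75 103 / 89 77 105 83 61 / 65 93 71 99 87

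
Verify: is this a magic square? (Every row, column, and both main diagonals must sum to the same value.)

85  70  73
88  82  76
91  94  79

No — column 1 sums to 264 but column 2 sums to 246.

Row 1: 85 + 70 + 73 = 228.
Row 2: 88 + 82 + 76 = 246.
Row 3: 91 + 94 + 79 = 264.
Column 1: 85 + 88 + 91 = 264.
Column 2: 70 + 82 + 94 = 246.
Column 3: 73 + 76 + 79 = 228.
Main diagonal: 85 + 82 + 79 = 246.
Anti-diagonal: 73 + 82 + 91 = 246.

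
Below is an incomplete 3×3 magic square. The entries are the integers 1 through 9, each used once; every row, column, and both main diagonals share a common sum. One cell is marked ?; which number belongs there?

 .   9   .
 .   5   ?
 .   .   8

3

The entries are 1 through 9, which sum to 45, so each line sums to 45/3 = 15.
From column 2, 15 − (9 + 5) gives (3,2) = 1.
From main diagonal, 15 − (5 + 8) gives (1,1) = 2.
Row 1: 2 + 9 + ? = 15, so (1,3) = 4.
From row 3, 15 − (1 + 8) gives (3,1) = 6.
Column 1 needs 15; the known cells sum to 8, so (2,1) = 7.
Column 3: 4 + 8 + ? = 15, so (2,3) = 3.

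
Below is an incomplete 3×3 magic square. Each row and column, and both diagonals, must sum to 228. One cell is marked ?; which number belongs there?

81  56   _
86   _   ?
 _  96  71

Using row 1: 81 + 56 + ? → (1,3) = 228 − 137 = 91.
Using row 3: 96 + 71 + ? → (3,1) = 228 − 167 = 61.
Column 2 must total 228; the given cells sum to 152, so (2,2) = 76.
The remaining cell in column 3 is (2,3) = 228 − 162 = 66.

66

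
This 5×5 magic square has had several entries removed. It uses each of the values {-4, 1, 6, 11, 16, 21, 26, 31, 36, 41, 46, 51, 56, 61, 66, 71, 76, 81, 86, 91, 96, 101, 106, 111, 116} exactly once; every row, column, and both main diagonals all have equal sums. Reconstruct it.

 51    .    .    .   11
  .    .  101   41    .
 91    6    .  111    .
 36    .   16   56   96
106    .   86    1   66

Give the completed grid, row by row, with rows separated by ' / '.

The 25 entries sum to 1400, so each line sums to 1400/5 = 280.
Using row 4: 36 + 16 + 56 + 96 + ? → (4,2) = 280 − 204 = 76.
Row 5 needs 280; the known cells sum to 259, so (5,2) = 21.
The remaining cell in column 1 is (2,1) = 280 − 284 = -4.
Using column 4: 41 + 111 + 56 + 1 + ? → (1,4) = 280 − 209 = 71.
The remaining cell in anti-diagonal is (3,3) = 280 − 234 = 46.
Row 3: 91 + 6 + 46 + 111 + ? = 280, so (3,5) = 26.
The remaining cell in column 3 is (1,3) = 280 − 249 = 31.
From column 5, 280 − (11 + 26 + 96 + 66) gives (2,5) = 81.
The remaining cell in main diagonal is (2,2) = 280 − 219 = 61.
Row 1 must total 280; the given cells sum to 164, so (1,2) = 116.

51 116 31 71 11 / -4 61 101 41 81 / 91 6 46 111 26 / 36 76 16 56 96 / 106 21 86 1 66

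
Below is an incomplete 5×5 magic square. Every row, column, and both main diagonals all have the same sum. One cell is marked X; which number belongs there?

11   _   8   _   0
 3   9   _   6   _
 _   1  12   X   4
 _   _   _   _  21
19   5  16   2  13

23

Row 5 is complete and sums to 55; that is the magic constant.
The remaining cell in column 5 is (2,5) = 55 − 38 = 17.
The remaining cell in main diagonal is (4,4) = 55 − 45 = 10.
Anti-diagonal: 0 + 6 + 12 + 19 + ? = 55, so (4,2) = 18.
From row 2, 55 − (3 + 9 + 6 + 17) gives (2,3) = 20.
Column 2: 9 + 1 + 18 + 5 + ? = 55, so (1,2) = 22.
Column 3 must total 55; the given cells sum to 56, so (4,3) = -1.
Using row 1: 11 + 22 + 8 + 0 + ? → (1,4) = 55 − 41 = 14.
The remaining cell in row 4 is (4,1) = 55 − 48 = 7.
The remaining cell in column 1 is (3,1) = 55 − 40 = 15.
Column 4: 14 + 6 + 10 + 2 + ? = 55, so (3,4) = 23.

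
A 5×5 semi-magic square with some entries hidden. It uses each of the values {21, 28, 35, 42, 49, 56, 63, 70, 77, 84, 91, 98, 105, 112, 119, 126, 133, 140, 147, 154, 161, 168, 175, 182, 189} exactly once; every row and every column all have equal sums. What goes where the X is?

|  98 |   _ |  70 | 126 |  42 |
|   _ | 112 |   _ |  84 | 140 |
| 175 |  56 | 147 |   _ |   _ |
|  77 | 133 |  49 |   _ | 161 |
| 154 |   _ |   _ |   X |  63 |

182

The 25 entries sum to 2625, so each line sums to 2625/5 = 525.
The remaining cell in row 1 is (1,2) = 525 − 336 = 189.
Row 4: 77 + 133 + 49 + 161 + ? = 525, so (4,4) = 105.
The remaining cell in column 1 is (2,1) = 525 − 504 = 21.
From column 2, 525 − (189 + 112 + 56 + 133) gives (5,2) = 35.
The remaining cell in column 5 is (3,5) = 525 − 406 = 119.
Using row 2: 21 + 112 + 84 + 140 + ? → (2,3) = 525 − 357 = 168.
From row 3, 525 − (175 + 56 + 147 + 119) gives (3,4) = 28.
Column 3: 70 + 168 + 147 + 49 + ? = 525, so (5,3) = 91.
From column 4, 525 − (126 + 84 + 28 + 105) gives (5,4) = 182.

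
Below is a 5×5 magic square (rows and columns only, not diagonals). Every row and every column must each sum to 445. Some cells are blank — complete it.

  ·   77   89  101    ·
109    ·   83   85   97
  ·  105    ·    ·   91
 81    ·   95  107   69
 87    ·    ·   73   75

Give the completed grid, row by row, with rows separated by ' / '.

65 77 89 101 113 / 109 71 83 85 97 / 103 105 67 79 91 / 81 93 95 107 69 / 87 99 111 73 75

From row 2, 445 − (109 + 83 + 85 + 97) gives (2,2) = 71.
The remaining cell in row 4 is (4,2) = 445 − 352 = 93.
Column 2: 77 + 71 + 105 + 93 + ? = 445, so (5,2) = 99.
Using column 4: 101 + 85 + 107 + 73 + ? → (3,4) = 445 − 366 = 79.
Column 5 needs 445; the known cells sum to 332, so (1,5) = 113.
Row 1: 77 + 89 + 101 + 113 + ? = 445, so (1,1) = 65.
From row 5, 445 − (87 + 99 + 73 + 75) gives (5,3) = 111.
The remaining cell in column 1 is (3,1) = 445 − 342 = 103.
The remaining cell in column 3 is (3,3) = 445 − 378 = 67.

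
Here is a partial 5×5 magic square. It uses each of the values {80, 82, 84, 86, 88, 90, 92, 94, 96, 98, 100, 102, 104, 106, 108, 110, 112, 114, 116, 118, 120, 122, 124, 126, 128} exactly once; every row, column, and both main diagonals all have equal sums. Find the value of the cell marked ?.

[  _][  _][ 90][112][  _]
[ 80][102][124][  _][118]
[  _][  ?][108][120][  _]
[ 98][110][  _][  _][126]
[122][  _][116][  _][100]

86

The 25 entries sum to 2600, so each line sums to 2600/5 = 520.
Row 2 must total 520; the given cells sum to 424, so (2,4) = 96.
From column 3, 520 − (90 + 124 + 108 + 116) gives (4,3) = 82.
From anti-diagonal, 520 − (96 + 108 + 110 + 122) gives (1,5) = 84.
From row 4, 520 − (98 + 110 + 82 + 126) gives (4,4) = 104.
Column 4: 112 + 96 + 120 + 104 + ? = 520, so (5,4) = 88.
The remaining cell in column 5 is (3,5) = 520 − 428 = 92.
Main diagonal: 102 + 108 + 104 + 100 + ? = 520, so (1,1) = 106.
Using row 1: 106 + 90 + 112 + 84 + ? → (1,2) = 520 − 392 = 128.
Row 5 must total 520; the given cells sum to 426, so (5,2) = 94.
From column 1, 520 − (106 + 80 + 98 + 122) gives (3,1) = 114.
Column 2: 128 + 102 + 110 + 94 + ? = 520, so (3,2) = 86.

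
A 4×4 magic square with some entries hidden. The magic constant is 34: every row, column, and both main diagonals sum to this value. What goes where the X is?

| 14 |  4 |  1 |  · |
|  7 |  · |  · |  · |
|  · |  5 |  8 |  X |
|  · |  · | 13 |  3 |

Row 1: 14 + 4 + 1 + ? = 34, so (1,4) = 15.
Column 3: 1 + 8 + 13 + ? = 34, so (2,3) = 12.
The remaining cell in main diagonal is (2,2) = 34 − 25 = 9.
The remaining cell in anti-diagonal is (4,1) = 34 − 32 = 2.
The remaining cell in row 2 is (2,4) = 34 − 28 = 6.
Using row 4: 2 + 13 + 3 + ? → (4,2) = 34 − 18 = 16.
Column 1 must total 34; the given cells sum to 23, so (3,1) = 11.
Column 4 needs 34; the known cells sum to 24, so (3,4) = 10.

10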